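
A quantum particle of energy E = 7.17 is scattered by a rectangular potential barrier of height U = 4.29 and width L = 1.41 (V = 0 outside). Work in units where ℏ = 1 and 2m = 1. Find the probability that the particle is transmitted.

E > U: inside the barrier k₂ = √(2m(E − U))/ℏ = 1.697, k₂L = 2.393.
Matching at both interfaces gives T⁻¹ = 1 + U² sin²(k₂L) / [4E(E − U)] = 1.103, hence T = 0.906.

T = 0.906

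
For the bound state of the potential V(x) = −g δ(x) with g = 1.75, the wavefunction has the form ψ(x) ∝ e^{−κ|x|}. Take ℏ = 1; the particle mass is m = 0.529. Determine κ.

Integrating the TISE across x = 0 gives the cusp condition ψ'(0⁺) − ψ'(0⁻) = −(2mg/ℏ²)ψ(0).
With ψ ∝ e^{−κ|x|} this yields −2κ = −2mg/ℏ², so κ = mg/ℏ² = 0.9258.

κ = 0.926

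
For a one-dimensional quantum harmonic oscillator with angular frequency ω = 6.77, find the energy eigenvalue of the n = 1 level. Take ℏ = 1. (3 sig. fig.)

The oscillator eigenvalues are E_n = ℏω(n + ½), so E_1 = 6.77 × 1.5 = 10.16.

E = 10.2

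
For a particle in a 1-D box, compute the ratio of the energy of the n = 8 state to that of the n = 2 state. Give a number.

16

Since E_n ∝ n², the ratio is (8/2)² = 16.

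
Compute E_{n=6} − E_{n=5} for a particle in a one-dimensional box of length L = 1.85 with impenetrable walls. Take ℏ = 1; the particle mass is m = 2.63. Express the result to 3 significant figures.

ΔE = 6.03

E_n = n²π²ℏ²/(2mL²), so ΔE = (6² − 5²) π²ℏ²/(2mL²).
ΔE = 11 × π² / (2 × 2.63 × 1.85²) = 6.031.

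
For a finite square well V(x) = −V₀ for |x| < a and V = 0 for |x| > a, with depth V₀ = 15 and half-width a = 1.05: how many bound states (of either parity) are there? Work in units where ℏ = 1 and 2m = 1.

Define the well-strength parameter z₀ = (a/ℏ)√(2mV₀) = 1.05 × √(2·0.5·15) = 4.067.
The even/odd transcendental equations gain one root per π/2 in z₀, giving N = 1 + ⌊2z₀/π⌋ = 1 + ⌊2.589⌋ = 3.

N = 3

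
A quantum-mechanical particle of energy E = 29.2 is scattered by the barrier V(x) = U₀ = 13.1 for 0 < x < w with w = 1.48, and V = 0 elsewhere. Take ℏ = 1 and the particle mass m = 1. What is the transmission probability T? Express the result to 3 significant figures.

T = 0.937

E > U₀: inside the barrier k₂ = √(2m(E − U₀))/ℏ = 5.675, k₂w = 8.398.
Matching at both interfaces gives T⁻¹ = 1 + U₀² sin²(k₂w) / [4E(E − U₀)] = 1.067, hence T = 0.937.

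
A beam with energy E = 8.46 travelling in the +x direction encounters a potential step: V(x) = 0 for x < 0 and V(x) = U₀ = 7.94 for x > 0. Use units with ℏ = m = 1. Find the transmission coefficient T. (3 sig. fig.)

T = 0.637

The wavenumbers are k₁ = √(2mE)/ℏ = 4.113 on the left and k₂ = √(2m(E − U₀))/ℏ = 1.020 on the right.
Matching ψ and ψ′ at x = 0 gives r = (k₁ − k₂)/(k₁ + k₂), so R = r² = 0.3632 and T = 1 − R = 0.6368.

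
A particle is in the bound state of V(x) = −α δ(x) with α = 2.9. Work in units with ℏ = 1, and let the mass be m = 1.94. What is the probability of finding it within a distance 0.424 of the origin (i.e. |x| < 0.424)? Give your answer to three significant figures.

The normalised bound state is ψ = √κ e^{−κ|x|} with κ = mα/ℏ² = 5.626.
P(|x| < d) = ∫_{−d}^{d} κ e^{−2κ|x|} dx = 1 − e^{−2κd} = 1 − e^{−4.771} = 0.9915.

P = 0.992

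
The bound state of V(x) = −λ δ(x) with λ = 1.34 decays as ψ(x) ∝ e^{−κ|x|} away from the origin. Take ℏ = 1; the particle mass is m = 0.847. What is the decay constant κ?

Integrate −(ℏ²/2m)ψ'' − λδ(x)ψ = Eψ from −ε to +ε: the ψ'' term gives ψ'(0⁺) − ψ'(0⁻) and the δ term gives −(2mλ/ℏ²)ψ(0).
With ψ ∝ e^{−κ|x|} this yields −2κ = −2mλ/ℏ², so κ = mλ/ℏ² = 1.135.

κ = 1.13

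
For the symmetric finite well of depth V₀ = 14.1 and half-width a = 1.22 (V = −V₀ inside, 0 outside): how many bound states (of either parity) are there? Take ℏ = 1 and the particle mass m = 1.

N = 5

The dimensionless depth is z₀ = a√(2mV₀)/ℏ = 1.22 × √(28.20) = 6.479.
A new bound state (alternating even/odd) appears each time z₀ passes a multiple of π/2, so N = ⌊2z₀/π⌋ + 1 = ⌊4.124⌋ + 1 = 5.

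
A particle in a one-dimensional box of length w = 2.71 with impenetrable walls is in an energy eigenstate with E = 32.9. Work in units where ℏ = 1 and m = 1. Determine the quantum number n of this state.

n = 7

For an infinite well E_n = n²π²ℏ²/(2mw²), so n = (w/πℏ)√(2mE).
n = (2.71/π) × √(2 × 1 × 32.9) = 6.997 → n = 7.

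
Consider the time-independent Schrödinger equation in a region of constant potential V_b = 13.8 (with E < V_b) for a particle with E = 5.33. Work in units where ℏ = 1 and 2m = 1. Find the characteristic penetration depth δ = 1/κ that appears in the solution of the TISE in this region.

Since E < V_b the TISE in this region is ψ'' = κ²ψ with κ = √(2m(V_b − E))/ℏ.
κ = √(2 × 0.5 × 8.47) = 2.910. The penetration depth is δ = 1/κ = 0.344.

δ = 0.344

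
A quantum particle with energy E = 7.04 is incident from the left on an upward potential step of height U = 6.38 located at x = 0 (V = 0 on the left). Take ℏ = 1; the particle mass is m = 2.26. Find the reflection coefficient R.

R = 0.282

On each side the TISE gives plane waves with k = √(2m(E − V))/ℏ: k₁ = √(2·2.26·7.04) = 5.641, k₂ = √(2·2.26·0.66) = 1.727.
Continuity of ψ and ψ′ at the step yields the reflection amplitude r = (k₁ − k₂)/(k₁ + k₂) = 0.5312; thus R = |r|² = 0.2821, T = 0.7179.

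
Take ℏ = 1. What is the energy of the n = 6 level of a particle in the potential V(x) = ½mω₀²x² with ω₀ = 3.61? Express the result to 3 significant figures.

Using E_n = (n + ½)ℏω₀: E_6 = 6.5 × 3.61 = 23.47.

E = 23.5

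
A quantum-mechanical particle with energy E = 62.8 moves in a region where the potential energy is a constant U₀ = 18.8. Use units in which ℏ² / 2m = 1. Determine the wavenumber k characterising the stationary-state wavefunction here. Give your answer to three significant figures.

k = 6.63

With E > U₀ the solution is oscillatory, ψ ∝ e^{±ikx} with k = √(2m(E − U₀))/ℏ.
k = √(2 × 0.5 × 44) = 6.633.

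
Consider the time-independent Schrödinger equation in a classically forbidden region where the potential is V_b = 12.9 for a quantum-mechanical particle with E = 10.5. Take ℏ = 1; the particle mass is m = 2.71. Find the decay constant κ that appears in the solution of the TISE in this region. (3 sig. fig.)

Since E < V_b the TISE in this region is ψ'' = κ²ψ with κ = √(2m(V_b − E))/ℏ.
κ = √(2 × 2.71 × 2.4) = 3.607.

κ = 3.61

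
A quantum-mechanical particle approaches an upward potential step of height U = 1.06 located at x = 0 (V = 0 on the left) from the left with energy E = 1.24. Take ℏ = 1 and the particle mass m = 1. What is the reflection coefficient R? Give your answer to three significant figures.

R = 0.201

On each side the TISE gives plane waves with k = √(2m(E − V))/ℏ: k₁ = √(2·1·1.24) = 1.575, k₂ = √(2·1·0.18) = 0.6000.
Continuity of ψ and ψ′ at the step yields the reflection amplitude r = (k₁ − k₂)/(k₁ + k₂) = 0.4482; thus R = |r|² = 0.2009, T = 0.7991.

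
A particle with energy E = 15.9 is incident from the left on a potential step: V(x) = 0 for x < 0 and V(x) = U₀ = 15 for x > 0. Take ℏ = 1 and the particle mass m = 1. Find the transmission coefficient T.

T = 0.621

The wavenumbers are k₁ = √(2mE)/ℏ = 5.639 on the left and k₂ = √(2m(E − U₀))/ℏ = 1.342 on the right.
Matching ψ and ψ′ at x = 0 gives r = (k₁ − k₂)/(k₁ + k₂), so R = r² = 0.3790 and T = 1 − R = 0.6210.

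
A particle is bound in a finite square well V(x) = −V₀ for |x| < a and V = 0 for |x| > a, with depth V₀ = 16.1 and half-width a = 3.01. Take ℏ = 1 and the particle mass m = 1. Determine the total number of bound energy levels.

The dimensionless depth is z₀ = a√(2mV₀)/ℏ = 3.01 × √(32.20) = 17.08.
A new bound state (alternating even/odd) appears each time z₀ passes a multiple of π/2, so N = ⌊2z₀/π⌋ + 1 = ⌊10.87⌋ + 1 = 11.

N = 11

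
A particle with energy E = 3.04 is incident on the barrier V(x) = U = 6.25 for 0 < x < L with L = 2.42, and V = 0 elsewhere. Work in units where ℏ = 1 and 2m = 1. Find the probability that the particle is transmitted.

T = 0.000685

E < U: inside the barrier ψ ∝ e^{±κx} with κ = √(2m(U − E))/ℏ = 1.792.
κL = 4.336, sinh(κL) = 38.19.
The exact tunnelling result is T⁻¹ = 1 + U² sinh²(κL) / [4E(U − E)] = 1460, so T = 0.000685.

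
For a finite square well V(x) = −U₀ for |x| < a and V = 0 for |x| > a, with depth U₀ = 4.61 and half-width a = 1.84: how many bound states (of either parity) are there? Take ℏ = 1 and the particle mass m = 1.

N = 4

Define the well-strength parameter z₀ = (a/ℏ)√(2mU₀) = 1.84 × √(2·1·4.61) = 5.587.
A new bound state (alternating even/odd) appears each time z₀ passes a multiple of π/2, so N = ⌊2z₀/π⌋ + 1 = ⌊3.557⌋ + 1 = 4.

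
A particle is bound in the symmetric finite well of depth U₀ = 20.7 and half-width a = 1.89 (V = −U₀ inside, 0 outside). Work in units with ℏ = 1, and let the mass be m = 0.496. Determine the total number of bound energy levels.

The dimensionless depth is z₀ = a√(2mU₀)/ℏ = 1.89 × √(20.53) = 8.565.
A new bound state (alternating even/odd) appears each time z₀ passes a multiple of π/2, so N = ⌊2z₀/π⌋ + 1 = ⌊5.452⌋ + 1 = 6.

N = 6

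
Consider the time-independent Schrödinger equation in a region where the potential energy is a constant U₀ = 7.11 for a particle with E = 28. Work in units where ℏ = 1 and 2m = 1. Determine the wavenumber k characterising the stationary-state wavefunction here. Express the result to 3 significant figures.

With E > U₀ the solution is oscillatory, ψ ∝ e^{±ikx} with k = √(2m(E − U₀))/ℏ.
k = √(2 × 0.5 × 20.89) = 4.571.

k = 4.57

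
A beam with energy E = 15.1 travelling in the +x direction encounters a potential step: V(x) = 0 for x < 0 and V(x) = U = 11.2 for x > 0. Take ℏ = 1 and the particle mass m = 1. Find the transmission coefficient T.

On each side the TISE gives plane waves with k = √(2m(E − V))/ℏ: k₁ = √(2·1·15.1) = 5.495, k₂ = √(2·1·3.9) = 2.793.
Matching ψ and ψ′ at x = 0 gives r = (k₁ − k₂)/(k₁ + k₂), so R = r² = 0.1063 and T = 1 − R = 0.8937.

T = 0.894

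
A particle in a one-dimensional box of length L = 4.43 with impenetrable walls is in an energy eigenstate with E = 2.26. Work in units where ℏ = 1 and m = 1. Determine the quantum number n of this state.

n = 3

From E_n = n²π²ℏ²/(2mL²) invert to n = √(2mL²E)/(πℏ).
n = (4.43/π) × √(2 × 1 × 2.26) = 2.998 → n = 3.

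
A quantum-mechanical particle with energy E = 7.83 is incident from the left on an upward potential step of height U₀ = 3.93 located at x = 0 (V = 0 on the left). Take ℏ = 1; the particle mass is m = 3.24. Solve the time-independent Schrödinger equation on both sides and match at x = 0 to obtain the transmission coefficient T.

T = 0.970

The wavenumbers are k₁ = √(2mE)/ℏ = 7.123 on the left and k₂ = √(2m(E − U₀))/ℏ = 5.027 on the right.
Continuity of ψ and ψ′ at the step yields the reflection amplitude r = (k₁ − k₂)/(k₁ + k₂) = 0.1725; thus R = |r|² = 0.02976, T = 0.9702.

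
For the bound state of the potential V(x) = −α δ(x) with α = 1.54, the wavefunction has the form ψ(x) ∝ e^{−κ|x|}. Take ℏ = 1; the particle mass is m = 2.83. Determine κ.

κ = 4.36

Integrating the TISE across x = 0 gives the cusp condition ψ'(0⁺) − ψ'(0⁻) = −(2mα/ℏ²)ψ(0).
With ψ ∝ e^{−κ|x|} this yields −2κ = −2mα/ℏ², so κ = mα/ℏ² = 4.358.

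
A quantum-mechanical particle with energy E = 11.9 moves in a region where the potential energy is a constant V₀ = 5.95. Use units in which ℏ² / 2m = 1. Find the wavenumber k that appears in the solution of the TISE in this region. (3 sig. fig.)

With E > V₀ the solution is oscillatory, ψ ∝ e^{±ikx} with k = √(2m(E − V₀))/ℏ.
k = √(2 × 0.5 × 5.95) = 2.439.

k = 2.44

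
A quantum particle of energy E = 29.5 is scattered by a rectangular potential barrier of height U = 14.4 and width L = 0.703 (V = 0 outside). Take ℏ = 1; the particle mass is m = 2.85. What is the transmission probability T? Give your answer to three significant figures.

Above the barrier the interior wavenumber is k₂ = √(2m(E − U))/ℏ = 9.277, giving phase k₂L = 6.522.
T = [1 + U² sin²(k₂L) / (4E(E − U))]⁻¹ = 1/1.007 = 0.994.

T = 0.994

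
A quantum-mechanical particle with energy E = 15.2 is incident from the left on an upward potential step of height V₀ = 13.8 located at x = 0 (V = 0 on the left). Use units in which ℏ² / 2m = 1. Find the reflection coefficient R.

On each side the TISE gives plane waves with k = √(2m(E − V))/ℏ: k₁ = √(2·½·15.2) = 3.899, k₂ = √(2·½·1.4) = 1.183.
Matching ψ and ψ′ at x = 0 gives r = (k₁ − k₂)/(k₁ + k₂), so R = r² = 0.2855 and T = 1 − R = 0.7145.

R = 0.286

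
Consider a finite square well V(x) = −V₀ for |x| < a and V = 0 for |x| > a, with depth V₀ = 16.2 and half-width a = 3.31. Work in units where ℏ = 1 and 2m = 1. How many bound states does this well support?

N = 9

The dimensionless depth is z₀ = a√(2mV₀)/ℏ = 3.31 × √(16.20) = 13.32.
The even/odd transcendental equations gain one root per π/2 in z₀, giving N = 1 + ⌊2z₀/π⌋ = 1 + ⌊8.481⌋ = 9.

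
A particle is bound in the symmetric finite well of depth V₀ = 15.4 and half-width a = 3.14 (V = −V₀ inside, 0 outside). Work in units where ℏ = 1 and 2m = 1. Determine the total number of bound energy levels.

The dimensionless depth is z₀ = a√(2mV₀)/ℏ = 3.14 × √(15.40) = 12.32.
A new bound state (alternating even/odd) appears each time z₀ passes a multiple of π/2, so N = ⌊2z₀/π⌋ + 1 = ⌊7.845⌋ + 1 = 8.

N = 8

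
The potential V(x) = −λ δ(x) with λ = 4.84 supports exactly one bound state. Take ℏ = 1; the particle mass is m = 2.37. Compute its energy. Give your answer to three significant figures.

The bound state is ψ(x) = √κ e^{−κ|x|}. The derivative jump ψ'(0⁺) − ψ'(0⁻) = −(2mλ/ℏ²)ψ(0) fixes κ = mλ/ℏ² = 11.47.
Then E = −ℏ²κ²/(2m) = −mλ²/(2ℏ²) = -27.76.

E = -27.8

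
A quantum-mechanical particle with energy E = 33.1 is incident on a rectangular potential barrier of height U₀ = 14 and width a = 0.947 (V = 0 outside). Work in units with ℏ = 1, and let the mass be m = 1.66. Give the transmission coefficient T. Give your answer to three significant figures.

Above the barrier the interior wavenumber is k₂ = √(2m(E − U₀))/ℏ = 7.963, giving phase k₂a = 7.541.
T = [1 + U₀² sin²(k₂a) / (4E(E − U₀))]⁻¹ = 1/1.070 = 0.934.

T = 0.934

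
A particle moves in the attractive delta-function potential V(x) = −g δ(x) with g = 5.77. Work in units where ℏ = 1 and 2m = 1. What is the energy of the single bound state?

E = -8.32

For x ≠ 0 the bound state is ψ ∝ e^{−κ|x|}; integrating the TISE across the delta gives the cusp condition 2κ = 2mg/ℏ², so κ = 2.885.
Then E = −ℏ²κ²/(2m) = −mg²/(2ℏ²) = -8.323.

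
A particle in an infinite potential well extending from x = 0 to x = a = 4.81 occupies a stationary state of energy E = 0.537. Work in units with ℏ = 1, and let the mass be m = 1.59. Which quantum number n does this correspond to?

n = 2

From E_n = n²π²ℏ²/(2ma²) invert to n = √(2ma²E)/(πℏ).
n = (4.81/π) × √(2 × 1.59 × 0.537) = 2.001 → n = 2.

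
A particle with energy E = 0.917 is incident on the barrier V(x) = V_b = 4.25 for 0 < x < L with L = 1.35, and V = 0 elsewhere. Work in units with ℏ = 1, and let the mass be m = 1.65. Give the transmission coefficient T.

Since E < V_b the interior solution is evanescent with decay constant κ = √(2m(V_b − E))/ℏ = 3.316.
κL = 4.477, sinh(κL) = 43.99.
The exact tunnelling result is T⁻¹ = 1 + V_b² sinh²(κL) / [4E(V_b − E)] = 2860, so T = 0.000350.

T = 0.000350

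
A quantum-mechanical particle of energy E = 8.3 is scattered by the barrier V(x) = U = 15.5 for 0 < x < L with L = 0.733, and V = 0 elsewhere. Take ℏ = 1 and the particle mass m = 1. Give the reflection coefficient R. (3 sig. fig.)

Since E < U the interior solution is evanescent with decay constant κ = √(2m(U − E))/ℏ = 3.795.
κL = 2.782, sinh(κL) = 8.041.
Matching ψ, ψ′ at both faces gives T = [1 + U² sinh²(κL) / (4E(U − E))]⁻¹ = 1/65.98 = 0.0152.
R = 1 − T = 0.985.

R = 0.985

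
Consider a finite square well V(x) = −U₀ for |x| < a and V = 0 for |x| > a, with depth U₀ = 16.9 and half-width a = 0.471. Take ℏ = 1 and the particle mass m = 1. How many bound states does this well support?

The dimensionless depth is z₀ = a√(2mU₀)/ℏ = 0.471 × √(33.80) = 2.738.
A new bound state (alternating even/odd) appears each time z₀ passes a multiple of π/2, so N = ⌊2z₀/π⌋ + 1 = ⌊1.743⌋ + 1 = 2.

N = 2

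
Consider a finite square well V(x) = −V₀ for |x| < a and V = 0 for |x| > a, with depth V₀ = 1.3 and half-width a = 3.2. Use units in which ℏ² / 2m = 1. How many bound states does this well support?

Define the well-strength parameter z₀ = (a/ℏ)√(2mV₀) = 3.2 × √(2·0.5·1.3) = 3.649.
The even/odd transcendental equations gain one root per π/2 in z₀, giving N = 1 + ⌊2z₀/π⌋ = 1 + ⌊2.323⌋ = 3.

N = 3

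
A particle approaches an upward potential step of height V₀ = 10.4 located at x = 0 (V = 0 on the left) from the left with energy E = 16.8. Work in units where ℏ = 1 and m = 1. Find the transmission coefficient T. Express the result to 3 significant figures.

T = 0.944

On each side the TISE gives plane waves with k = √(2m(E − V))/ℏ: k₁ = √(2·1·16.8) = 5.797, k₂ = √(2·1·6.4) = 3.578.
Continuity of ψ and ψ′ at the step yields the reflection amplitude r = (k₁ − k₂)/(k₁ + k₂) = 0.2367; thus R = |r|² = 0.05602, T = 0.9440.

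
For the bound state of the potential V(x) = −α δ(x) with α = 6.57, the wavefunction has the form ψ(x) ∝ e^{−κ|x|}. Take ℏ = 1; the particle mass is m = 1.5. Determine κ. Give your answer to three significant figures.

κ = 9.86

Integrate −(ℏ²/2m)ψ'' − αδ(x)ψ = Eψ from −ε to +ε: the ψ'' term gives ψ'(0⁺) − ψ'(0⁻) and the δ term gives −(2mα/ℏ²)ψ(0).
With ψ ∝ e^{−κ|x|} this yields −2κ = −2mα/ℏ², so κ = mα/ℏ² = 9.855.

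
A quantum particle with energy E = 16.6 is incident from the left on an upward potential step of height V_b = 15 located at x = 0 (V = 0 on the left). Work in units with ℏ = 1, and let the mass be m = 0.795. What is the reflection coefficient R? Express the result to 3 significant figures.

R = 0.277

The wavenumbers are k₁ = √(2mE)/ℏ = 5.138 on the left and k₂ = √(2m(E − V_b))/ℏ = 1.595 on the right.
Matching ψ and ψ′ at x = 0 gives r = (k₁ − k₂)/(k₁ + k₂), so R = r² = 0.2769 and T = 1 − R = 0.7231.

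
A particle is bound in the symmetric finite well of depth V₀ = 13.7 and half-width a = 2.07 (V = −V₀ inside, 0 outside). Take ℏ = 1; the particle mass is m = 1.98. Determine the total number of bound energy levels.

Define the well-strength parameter z₀ = (a/ℏ)√(2mV₀) = 2.07 × √(2·1.98·13.7) = 15.25.
A new bound state (alternating even/odd) appears each time z₀ passes a multiple of π/2, so N = ⌊2z₀/π⌋ + 1 = ⌊9.706⌋ + 1 = 10.

N = 10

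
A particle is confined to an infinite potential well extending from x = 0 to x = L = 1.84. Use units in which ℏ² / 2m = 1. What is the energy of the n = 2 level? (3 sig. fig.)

E = 11.7

The infinite-well eigenfunctions ψ_n = √(2/L) sin(nπx/L) vanish at both walls, giving E_n = n²π²ℏ²/(2mL²).
E_2 = 2² × π² / (2 × 0.5 × 1.84²) = 11.66.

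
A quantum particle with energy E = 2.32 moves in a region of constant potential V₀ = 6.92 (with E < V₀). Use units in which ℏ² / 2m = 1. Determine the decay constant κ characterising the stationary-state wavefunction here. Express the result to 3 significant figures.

κ = 2.14

Since E < V₀ the TISE in this region is ψ'' = κ²ψ with κ = √(2m(V₀ − E))/ℏ.
κ = √(2 × 0.5 × 4.6) = 2.145.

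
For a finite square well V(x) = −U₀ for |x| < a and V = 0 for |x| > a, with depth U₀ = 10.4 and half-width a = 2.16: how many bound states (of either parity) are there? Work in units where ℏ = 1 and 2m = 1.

Define the well-strength parameter z₀ = (a/ℏ)√(2mU₀) = 2.16 × √(2·0.5·10.4) = 6.966.
The even/odd transcendental equations gain one root per π/2 in z₀, giving N = 1 + ⌊2z₀/π⌋ = 1 + ⌊4.435⌋ = 5.

N = 5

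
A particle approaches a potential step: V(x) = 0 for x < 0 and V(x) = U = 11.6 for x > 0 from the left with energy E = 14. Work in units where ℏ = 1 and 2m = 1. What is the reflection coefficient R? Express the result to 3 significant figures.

R = 0.172

On each side the TISE gives plane waves with k = √(2m(E − V))/ℏ: k₁ = √(2·½·14) = 3.742, k₂ = √(2·½·2.4) = 1.549.
Continuity of ψ and ψ′ at the step yields the reflection amplitude r = (k₁ − k₂)/(k₁ + k₂) = 0.4144; thus R = |r|² = 0.1717, T = 0.8283.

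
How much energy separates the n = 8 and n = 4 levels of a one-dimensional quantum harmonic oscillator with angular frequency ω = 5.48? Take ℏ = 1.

E_n = ℏω(n + ½), so ΔE = (8 − 4) ℏω = 4 × 5.48 = 21.92.

ΔE = 21.9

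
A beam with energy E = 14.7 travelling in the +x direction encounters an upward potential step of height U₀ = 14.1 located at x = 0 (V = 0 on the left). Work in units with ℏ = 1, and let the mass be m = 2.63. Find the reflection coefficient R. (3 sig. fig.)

R = 0.441

On each side the TISE gives plane waves with k = √(2m(E − V))/ℏ: k₁ = √(2·2.63·14.7) = 8.793, k₂ = √(2·2.63·0.6) = 1.777.
Continuity of ψ and ψ′ at the step yields the reflection amplitude r = (k₁ − k₂)/(k₁ + k₂) = 0.6639; thus R = |r|² = 0.4407, T = 0.5593.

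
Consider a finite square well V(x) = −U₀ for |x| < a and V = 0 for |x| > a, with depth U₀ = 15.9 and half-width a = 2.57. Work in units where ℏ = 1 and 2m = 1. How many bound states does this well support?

N = 7

Define the well-strength parameter z₀ = (a/ℏ)√(2mU₀) = 2.57 × √(2·0.5·15.9) = 10.25.
The even/odd transcendental equations gain one root per π/2 in z₀, giving N = 1 + ⌊2z₀/π⌋ = 1 + ⌊6.524⌋ = 7.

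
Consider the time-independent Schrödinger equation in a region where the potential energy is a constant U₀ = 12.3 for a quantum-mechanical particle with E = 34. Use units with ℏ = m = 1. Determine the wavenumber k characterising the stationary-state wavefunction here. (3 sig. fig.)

k = 6.59

With E > U₀ the solution is oscillatory, ψ ∝ e^{±ikx} with k = √(2m(E − U₀))/ℏ.
k = √(2 × 1 × 21.7) = 6.588.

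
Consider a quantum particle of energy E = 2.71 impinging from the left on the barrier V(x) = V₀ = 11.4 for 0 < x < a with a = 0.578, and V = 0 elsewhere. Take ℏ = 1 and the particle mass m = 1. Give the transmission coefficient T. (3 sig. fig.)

E < V₀: inside the barrier ψ ∝ e^{±κx} with κ = √(2m(V₀ − E))/ℏ = 4.169.
κa = 2.410, sinh(κa) = 5.520.
The exact tunnelling result is T⁻¹ = 1 + V₀² sinh²(κa) / [4E(V₀ − E)] = 43.04, so T = 0.0232.

T = 0.0232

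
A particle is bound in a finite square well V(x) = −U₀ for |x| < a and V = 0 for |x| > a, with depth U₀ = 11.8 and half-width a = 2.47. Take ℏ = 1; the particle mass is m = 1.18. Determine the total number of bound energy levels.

Define the well-strength parameter z₀ = (a/ℏ)√(2mU₀) = 2.47 × √(2·1.18·11.8) = 13.03.
A new bound state (alternating even/odd) appears each time z₀ passes a multiple of π/2, so N = ⌊2z₀/π⌋ + 1 = ⌊8.298⌋ + 1 = 9.

N = 9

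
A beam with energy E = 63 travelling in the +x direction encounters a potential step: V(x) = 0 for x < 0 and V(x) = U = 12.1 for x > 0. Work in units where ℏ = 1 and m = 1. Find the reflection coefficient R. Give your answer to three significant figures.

R = 0.00284

On each side the TISE gives plane waves with k = √(2m(E − V))/ℏ: k₁ = √(2·1·63) = 11.22, k₂ = √(2·1·50.9) = 10.09.
Matching ψ and ψ′ at x = 0 gives r = (k₁ − k₂)/(k₁ + k₂), so R = r² = 0.002837 and T = 1 − R = 0.9972.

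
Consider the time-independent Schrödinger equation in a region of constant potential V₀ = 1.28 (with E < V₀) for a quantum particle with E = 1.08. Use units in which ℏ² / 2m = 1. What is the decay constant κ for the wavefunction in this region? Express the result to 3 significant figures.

Since E < V₀ the TISE in this region is ψ'' = κ²ψ with κ = √(2m(V₀ − E))/ℏ.
κ = √(2 × 0.5 × 0.2) = 0.4472.

κ = 0.447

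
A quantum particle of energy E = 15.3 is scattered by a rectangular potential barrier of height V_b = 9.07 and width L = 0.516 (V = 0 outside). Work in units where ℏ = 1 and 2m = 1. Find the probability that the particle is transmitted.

T = 0.834

Above the barrier the interior wavenumber is k₂ = √(2m(E − V_b))/ℏ = 2.496, giving phase k₂L = 1.288.
T = [1 + V_b² sin²(k₂L) / (4E(E − V_b))]⁻¹ = 1/1.199 = 0.834.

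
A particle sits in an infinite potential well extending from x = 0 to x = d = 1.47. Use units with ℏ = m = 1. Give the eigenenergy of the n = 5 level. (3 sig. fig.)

Requiring ψ(0) = ψ(d) = 0 quantises k = nπ/d, hence E_n = ℏ²k²/2m = n²π²ℏ²/(2md²).
E_5 = 5² × π² / (2 × 1 × 1.47²) = 57.09.

E = 57.1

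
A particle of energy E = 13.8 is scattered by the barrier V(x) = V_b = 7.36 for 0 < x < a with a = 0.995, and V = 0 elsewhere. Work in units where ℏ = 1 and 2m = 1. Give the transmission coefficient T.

Above the barrier the interior wavenumber is k₂ = √(2m(E − V_b))/ℏ = 2.538, giving phase k₂a = 2.525.
T = [1 + V_b² sin²(k₂a) / (4E(E − V_b))]⁻¹ = 1/1.051 = 0.952.

T = 0.952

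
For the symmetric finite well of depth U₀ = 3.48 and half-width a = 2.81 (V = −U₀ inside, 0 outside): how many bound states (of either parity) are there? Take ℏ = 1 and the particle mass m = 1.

N = 5

Define the well-strength parameter z₀ = (a/ℏ)√(2mU₀) = 2.81 × √(2·1·3.48) = 7.413.
The even/odd transcendental equations gain one root per π/2 in z₀, giving N = 1 + ⌊2z₀/π⌋ = 1 + ⌊4.719⌋ = 5.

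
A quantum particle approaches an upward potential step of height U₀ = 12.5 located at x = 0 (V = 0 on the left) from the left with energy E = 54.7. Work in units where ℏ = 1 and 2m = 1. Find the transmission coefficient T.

On each side the TISE gives plane waves with k = √(2m(E − V))/ℏ: k₁ = √(2·½·54.7) = 7.396, k₂ = √(2·½·42.2) = 6.496.
Continuity of ψ and ψ′ at the step yields the reflection amplitude r = (k₁ − k₂)/(k₁ + k₂) = 0.06477; thus R = |r|² = 0.004195, T = 0.9958.

T = 0.996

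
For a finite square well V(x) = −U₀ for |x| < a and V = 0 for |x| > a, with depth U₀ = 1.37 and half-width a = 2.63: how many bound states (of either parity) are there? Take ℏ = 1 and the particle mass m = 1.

N = 3

Define the well-strength parameter z₀ = (a/ℏ)√(2mU₀) = 2.63 × √(2·1·1.37) = 4.353.
The even/odd transcendental equations gain one root per π/2 in z₀, giving N = 1 + ⌊2z₀/π⌋ = 1 + ⌊2.771⌋ = 3.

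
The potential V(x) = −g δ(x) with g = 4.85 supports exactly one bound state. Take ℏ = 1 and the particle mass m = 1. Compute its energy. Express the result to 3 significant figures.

The bound state is ψ(x) = √κ e^{−κ|x|}. The derivative jump ψ'(0⁺) − ψ'(0⁻) = −(2mg/ℏ²)ψ(0) fixes κ = mg/ℏ² = 4.850.
Then E = −ℏ²κ²/(2m) = −mg²/(2ℏ²) = -11.76.

E = -11.8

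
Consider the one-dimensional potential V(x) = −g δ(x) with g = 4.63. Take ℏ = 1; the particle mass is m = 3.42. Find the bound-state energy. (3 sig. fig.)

The bound state is ψ(x) = √κ e^{−κ|x|}. The derivative jump ψ'(0⁺) − ψ'(0⁻) = −(2mg/ℏ²)ψ(0) fixes κ = mg/ℏ² = 15.83.
Then E = −ℏ²κ²/(2m) = −mg²/(2ℏ²) = -36.66.

E = -36.7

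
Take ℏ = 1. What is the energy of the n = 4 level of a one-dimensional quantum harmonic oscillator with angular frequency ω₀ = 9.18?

Using E_n = (n + ½)ℏω₀: E_4 = 4.5 × 9.18 = 41.31.

E = 41.3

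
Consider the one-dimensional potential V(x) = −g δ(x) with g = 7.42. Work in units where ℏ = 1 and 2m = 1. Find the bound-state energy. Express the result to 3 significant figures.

The bound state is ψ(x) = √κ e^{−κ|x|}. The derivative jump ψ'(0⁺) − ψ'(0⁻) = −(2mg/ℏ²)ψ(0) fixes κ = mg/ℏ² = 3.710.
Then E = −ℏ²κ²/(2m) = −mg²/(2ℏ²) = -13.76.

E = -13.8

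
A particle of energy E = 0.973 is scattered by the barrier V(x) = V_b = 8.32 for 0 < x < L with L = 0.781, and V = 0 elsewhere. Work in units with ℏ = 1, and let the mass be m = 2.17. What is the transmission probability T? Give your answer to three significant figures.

E < V_b: inside the barrier ψ ∝ e^{±κx} with κ = √(2m(V_b − E))/ℏ = 5.647.
κL = 4.410, sinh(κL) = 41.13.
The exact tunnelling result is T⁻¹ = 1 + V_b² sinh²(κL) / [4E(V_b − E)] = 4097, so T = 0.000244.

T = 0.000244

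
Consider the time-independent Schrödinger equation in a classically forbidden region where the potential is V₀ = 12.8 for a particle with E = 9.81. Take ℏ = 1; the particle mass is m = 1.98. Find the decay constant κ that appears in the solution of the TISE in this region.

κ = 3.44

Since E < V₀ the TISE in this region is ψ'' = κ²ψ with κ = √(2m(V₀ − E))/ℏ.
κ = √(2 × 1.98 × 2.99) = 3.441.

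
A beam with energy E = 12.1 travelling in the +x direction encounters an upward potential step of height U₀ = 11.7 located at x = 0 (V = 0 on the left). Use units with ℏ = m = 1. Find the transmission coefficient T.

T = 0.521

On each side the TISE gives plane waves with k = √(2m(E − V))/ℏ: k₁ = √(2·1·12.1) = 4.919, k₂ = √(2·1·0.4) = 0.8944.
Continuity of ψ and ψ′ at the step yields the reflection amplitude r = (k₁ − k₂)/(k₁ + k₂) = 0.6923; thus R = |r|² = 0.4793, T = 0.5207.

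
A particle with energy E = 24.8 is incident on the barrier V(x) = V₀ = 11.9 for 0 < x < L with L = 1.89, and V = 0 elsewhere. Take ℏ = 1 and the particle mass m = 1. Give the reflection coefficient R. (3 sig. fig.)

Above the barrier the interior wavenumber is k₂ = √(2m(E − V₀))/ℏ = 5.079, giving phase k₂L = 9.600.
T = [1 + V₀² sin²(k₂L) / (4E(E − V₀))]⁻¹ = 1/1.003 = 0.997.
R = 1 − T = 0.00335.

R = 0.00335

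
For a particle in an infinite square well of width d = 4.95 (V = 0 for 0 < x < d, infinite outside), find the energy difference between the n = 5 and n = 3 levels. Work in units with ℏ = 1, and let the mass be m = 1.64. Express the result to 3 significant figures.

ΔE = 1.96

E_n = n²π²ℏ²/(2md²), so ΔE = (5² − 3²) π²ℏ²/(2md²).
ΔE = 16 × π² / (2 × 1.64 × 4.95²) = 1.965.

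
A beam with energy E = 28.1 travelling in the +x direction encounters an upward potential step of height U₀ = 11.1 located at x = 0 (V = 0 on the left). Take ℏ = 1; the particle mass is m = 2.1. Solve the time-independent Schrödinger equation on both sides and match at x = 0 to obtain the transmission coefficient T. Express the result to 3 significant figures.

T = 0.984

The wavenumbers are k₁ = √(2mE)/ℏ = 10.86 on the left and k₂ = √(2m(E − U₀))/ℏ = 8.450 on the right.
Continuity of ψ and ψ′ at the step yields the reflection amplitude r = (k₁ − k₂)/(k₁ + k₂) = 0.1250; thus R = |r|² = 0.01562, T = 0.9844.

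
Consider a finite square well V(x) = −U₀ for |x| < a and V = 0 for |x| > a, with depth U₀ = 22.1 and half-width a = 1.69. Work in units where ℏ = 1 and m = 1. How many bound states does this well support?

Define the well-strength parameter z₀ = (a/ℏ)√(2mU₀) = 1.69 × √(2·1·22.1) = 11.24.
The even/odd transcendental equations gain one root per π/2 in z₀, giving N = 1 + ⌊2z₀/π⌋ = 1 + ⌊7.153⌋ = 8.

N = 8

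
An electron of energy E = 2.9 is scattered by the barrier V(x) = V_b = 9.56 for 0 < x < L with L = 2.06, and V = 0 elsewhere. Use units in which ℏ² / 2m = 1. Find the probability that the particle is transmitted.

Since E < V_b the interior solution is evanescent with decay constant κ = √(2m(V_b − E))/ℏ = 2.581.
κL = 5.316, sinh(κL) = 101.8.
Matching ψ, ψ′ at both faces gives T = [1 + V_b² sinh²(κL) / (4E(V_b − E))]⁻¹ = 1/12260 = 0.0000816.

T = 0.0000816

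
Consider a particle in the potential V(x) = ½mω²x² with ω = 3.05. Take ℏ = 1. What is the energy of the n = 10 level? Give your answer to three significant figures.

E = 32.0

The oscillator eigenvalues are E_n = ℏω(n + ½), so E_10 = 3.05 × 10.5 = 32.03.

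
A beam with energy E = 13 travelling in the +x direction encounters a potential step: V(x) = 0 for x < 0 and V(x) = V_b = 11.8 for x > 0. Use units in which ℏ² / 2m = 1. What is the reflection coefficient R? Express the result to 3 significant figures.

The wavenumbers are k₁ = √(2mE)/ℏ = 3.606 on the left and k₂ = √(2m(E − V_b))/ℏ = 1.095 on the right.
Matching ψ and ψ′ at x = 0 gives r = (k₁ − k₂)/(k₁ + k₂), so R = r² = 0.2851 and T = 1 − R = 0.7149.

R = 0.285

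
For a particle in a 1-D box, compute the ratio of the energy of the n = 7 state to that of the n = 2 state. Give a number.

E_n = n²π²ℏ²/(2mL²) so the ratio is n₂²/n₁² = 49/4 = 12.25.

12.25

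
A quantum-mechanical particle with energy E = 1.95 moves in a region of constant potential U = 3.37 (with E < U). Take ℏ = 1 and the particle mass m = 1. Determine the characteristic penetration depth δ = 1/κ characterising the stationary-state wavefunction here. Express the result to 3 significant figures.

δ = 0.593

Since E < U the TISE in this region is ψ'' = κ²ψ with κ = √(2m(U − E))/ℏ.
κ = √(2 × 1 × 1.42) = 1.685. The penetration depth is δ = 1/κ = 0.593.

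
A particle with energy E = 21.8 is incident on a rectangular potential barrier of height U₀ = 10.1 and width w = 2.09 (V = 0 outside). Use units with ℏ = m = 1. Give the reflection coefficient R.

E > U₀: inside the barrier k₂ = √(2m(E − U₀))/ℏ = 4.837, k₂w = 10.11.
Matching at both interfaces gives T⁻¹ = 1 + U₀² sin²(k₂w) / [4E(E − U₀)] = 1.040, hence T = 0.961.
R = 1 − T = 0.0385.

R = 0.0385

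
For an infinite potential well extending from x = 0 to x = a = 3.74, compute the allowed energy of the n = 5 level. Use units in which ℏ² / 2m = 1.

E = 17.6

The infinite-well eigenfunctions ψ_n = √(2/a) sin(nπx/a) vanish at both walls, giving E_n = n²π²ℏ²/(2ma²).
E_5 = 5² × π² / (2 × 0.5 × 3.74²) = 17.64.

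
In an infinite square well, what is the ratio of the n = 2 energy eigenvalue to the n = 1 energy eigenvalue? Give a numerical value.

4

Since E_n ∝ n², the ratio is (2/1)² = 4.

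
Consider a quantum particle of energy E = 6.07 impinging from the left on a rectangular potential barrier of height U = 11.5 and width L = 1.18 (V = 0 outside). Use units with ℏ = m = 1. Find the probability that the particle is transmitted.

Since E < U the interior solution is evanescent with decay constant κ = √(2m(U − E))/ℏ = 3.295.
κL = 3.889, sinh(κL) = 24.41.
The exact tunnelling result is T⁻¹ = 1 + U² sinh²(κL) / [4E(U − E)] = 598.8, so T = 0.00167.

T = 0.00167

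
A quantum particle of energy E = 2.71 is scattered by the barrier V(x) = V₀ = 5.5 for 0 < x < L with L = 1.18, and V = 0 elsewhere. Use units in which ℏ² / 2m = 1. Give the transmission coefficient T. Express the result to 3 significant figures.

E < V₀: inside the barrier ψ ∝ e^{±κx} with κ = √(2m(V₀ − E))/ℏ = 1.670.
κL = 1.971, sinh(κL) = 3.519.
Matching ψ, ψ′ at both faces gives T = [1 + V₀² sinh²(κL) / (4E(V₀ − E))]⁻¹ = 1/13.39 = 0.0747.

T = 0.0747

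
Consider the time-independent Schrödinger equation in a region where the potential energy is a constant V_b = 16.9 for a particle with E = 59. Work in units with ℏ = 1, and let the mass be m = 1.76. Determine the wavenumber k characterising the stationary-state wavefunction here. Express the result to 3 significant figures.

With E > V_b the solution is oscillatory, ψ ∝ e^{±ikx} with k = √(2m(E − V_b))/ℏ.
k = √(2 × 1.76 × 42.1) = 12.17.

k = 12.2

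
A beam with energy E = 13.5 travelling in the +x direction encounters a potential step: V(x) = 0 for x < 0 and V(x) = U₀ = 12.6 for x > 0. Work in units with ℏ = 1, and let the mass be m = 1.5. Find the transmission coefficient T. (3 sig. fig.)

On each side the TISE gives plane waves with k = √(2m(E − V))/ℏ: k₁ = √(2·1.5·13.5) = 6.364, k₂ = √(2·1.5·0.9) = 1.643.
Matching ψ and ψ′ at x = 0 gives r = (k₁ − k₂)/(k₁ + k₂), so R = r² = 0.3476 and T = 1 − R = 0.6524.

T = 0.652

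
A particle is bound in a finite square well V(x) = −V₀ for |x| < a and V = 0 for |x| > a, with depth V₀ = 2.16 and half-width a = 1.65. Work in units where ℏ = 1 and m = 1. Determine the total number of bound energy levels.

The dimensionless depth is z₀ = a√(2mV₀)/ℏ = 1.65 × √(4.320) = 3.429.
The even/odd transcendental equations gain one root per π/2 in z₀, giving N = 1 + ⌊2z₀/π⌋ = 1 + ⌊2.183⌋ = 3.

N = 3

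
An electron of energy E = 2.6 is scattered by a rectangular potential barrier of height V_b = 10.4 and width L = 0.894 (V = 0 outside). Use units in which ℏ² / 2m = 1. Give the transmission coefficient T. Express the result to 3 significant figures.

Since E < V_b the interior solution is evanescent with decay constant κ = √(2m(V_b − E))/ℏ = 2.793.
κL = 2.497, sinh(κL) = 6.031.
Matching ψ, ψ′ at both faces gives T = [1 + V_b² sinh²(κL) / (4E(V_b − E))]⁻¹ = 1/49.49 = 0.0202.

T = 0.0202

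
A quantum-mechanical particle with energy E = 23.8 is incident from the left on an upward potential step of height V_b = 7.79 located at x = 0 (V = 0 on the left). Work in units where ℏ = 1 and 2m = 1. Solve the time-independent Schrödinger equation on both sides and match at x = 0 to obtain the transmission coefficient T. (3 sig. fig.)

On each side the TISE gives plane waves with k = √(2m(E − V))/ℏ: k₁ = √(2·½·23.8) = 4.879, k₂ = √(2·½·16.01) = 4.001.
Continuity of ψ and ψ′ at the step yields the reflection amplitude r = (k₁ − k₂)/(k₁ + k₂) = 0.09879; thus R = |r|² = 0.009760, T = 0.9902.

T = 0.990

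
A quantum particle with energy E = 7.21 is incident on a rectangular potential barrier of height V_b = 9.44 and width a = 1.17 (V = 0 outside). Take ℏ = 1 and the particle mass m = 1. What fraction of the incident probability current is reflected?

R = 0.980

E < V_b: inside the barrier ψ ∝ e^{±κx} with κ = √(2m(V_b − E))/ℏ = 2.112.
κa = 2.471, sinh(κa) = 5.874.
The exact tunnelling result is T⁻¹ = 1 + V_b² sinh²(κa) / [4E(V_b − E)] = 48.81, so T = 0.0205.
R = 1 − T = 0.980.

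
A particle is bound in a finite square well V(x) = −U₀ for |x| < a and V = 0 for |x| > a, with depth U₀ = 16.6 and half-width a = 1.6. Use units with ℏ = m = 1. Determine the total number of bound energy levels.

N = 6

Define the well-strength parameter z₀ = (a/ℏ)√(2mU₀) = 1.6 × √(2·1·16.6) = 9.219.
The even/odd transcendental equations gain one root per π/2 in z₀, giving N = 1 + ⌊2z₀/π⌋ = 1 + ⌊5.869⌋ = 6.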